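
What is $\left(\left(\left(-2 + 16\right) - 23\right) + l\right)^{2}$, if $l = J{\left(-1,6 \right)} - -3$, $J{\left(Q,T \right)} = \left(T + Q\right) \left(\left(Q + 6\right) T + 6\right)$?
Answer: $30276$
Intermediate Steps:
$J{\left(Q,T \right)} = \left(6 + T \left(6 + Q\right)\right) \left(Q + T\right)$ ($J{\left(Q,T \right)} = \left(Q + T\right) \left(\left(6 + Q\right) T + 6\right) = \left(Q + T\right) \left(T \left(6 + Q\right) + 6\right) = \left(Q + T\right) \left(6 + T \left(6 + Q\right)\right) = \left(6 + T \left(6 + Q\right)\right) \left(Q + T\right)$)
$l = 183$ ($l = \left(6 \left(-1\right) + 6 \cdot 6 + 6 \cdot 6^{2} - 6^{2} + 6 \left(-1\right)^{2} + 6 \left(-1\right) 6\right) - -3 = \left(-6 + 36 + 6 \cdot 36 - 36 + 6 \cdot 1 - 36\right) + 3 = \left(-6 + 36 + 216 - 36 + 6 - 36\right) + 3 = 180 + 3 = 183$)
$\left(\left(\left(-2 + 16\right) - 23\right) + l\right)^{2} = \left(\left(\left(-2 + 16\right) - 23\right) + 183\right)^{2} = \left(\left(14 - 23\right) + 183\right)^{2} = \left(-9 + 183\right)^{2} = 174^{2} = 30276$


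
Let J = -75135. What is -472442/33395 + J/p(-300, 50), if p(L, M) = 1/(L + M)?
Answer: 627282858808/33395 ≈ 1.8784e+7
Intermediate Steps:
-472442/33395 + J/p(-300, 50) = -472442/33395 - 75135/(1/(-300 + 50)) = -472442*1/33395 - 75135/(1/(-250)) = -472442/33395 - 75135/(-1/250) = -472442/33395 - 75135*(-250) = -472442/33395 + 18783750 = 627282858808/33395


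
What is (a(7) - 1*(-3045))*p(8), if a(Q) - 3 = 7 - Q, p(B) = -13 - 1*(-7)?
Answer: -18288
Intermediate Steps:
p(B) = -6 (p(B) = -13 + 7 = -6)
a(Q) = 10 - Q (a(Q) = 3 + (7 - Q) = 10 - Q)
(a(7) - 1*(-3045))*p(8) = ((10 - 1*7) - 1*(-3045))*(-6) = ((10 - 7) + 3045)*(-6) = (3 + 3045)*(-6) = 3048*(-6) = -18288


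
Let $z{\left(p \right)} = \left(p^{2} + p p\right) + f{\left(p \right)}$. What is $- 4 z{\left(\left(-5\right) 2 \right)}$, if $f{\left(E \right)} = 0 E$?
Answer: $-800$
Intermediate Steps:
$f{\left(E \right)} = 0$
$z{\left(p \right)} = 2 p^{2}$ ($z{\left(p \right)} = \left(p^{2} + p p\right) + 0 = \left(p^{2} + p^{2}\right) + 0 = 2 p^{2} + 0 = 2 p^{2}$)
$- 4 z{\left(\left(-5\right) 2 \right)} = - 4 \cdot 2 \left(\left(-5\right) 2\right)^{2} = - 4 \cdot 2 \left(-10\right)^{2} = - 4 \cdot 2 \cdot 100 = \left(-4\right) 200 = -800$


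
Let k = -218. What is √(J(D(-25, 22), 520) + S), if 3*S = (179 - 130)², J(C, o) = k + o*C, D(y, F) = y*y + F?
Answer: √3033201/3 ≈ 580.54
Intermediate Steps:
D(y, F) = F + y² (D(y, F) = y² + F = F + y²)
J(C, o) = -218 + C*o (J(C, o) = -218 + o*C = -218 + C*o)
S = 2401/3 (S = (179 - 130)²/3 = (⅓)*49² = (⅓)*2401 = 2401/3 ≈ 800.33)
√(J(D(-25, 22), 520) + S) = √((-218 + (22 + (-25)²)*520) + 2401/3) = √((-218 + (22 + 625)*520) + 2401/3) = √((-218 + 647*520) + 2401/3) = √((-218 + 336440) + 2401/3) = √(336222 + 2401/3) = √(1011067/3) = √3033201/3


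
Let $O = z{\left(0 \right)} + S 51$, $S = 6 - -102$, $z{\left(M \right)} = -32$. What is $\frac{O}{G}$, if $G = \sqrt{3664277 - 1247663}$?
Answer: $\frac{2738 \sqrt{2416614}}{1208307} \approx 3.5226$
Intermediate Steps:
$G = \sqrt{2416614} \approx 1554.5$
$S = 108$ ($S = 6 + 102 = 108$)
$O = 5476$ ($O = -32 + 108 \cdot 51 = -32 + 5508 = 5476$)
$\frac{O}{G} = \frac{5476}{\sqrt{2416614}} = 5476 \frac{\sqrt{2416614}}{2416614} = \frac{2738 \sqrt{2416614}}{1208307}$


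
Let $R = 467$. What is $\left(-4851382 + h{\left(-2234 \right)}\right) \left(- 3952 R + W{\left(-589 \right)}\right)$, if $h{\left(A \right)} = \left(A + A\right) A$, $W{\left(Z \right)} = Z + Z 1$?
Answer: $-9474129139060$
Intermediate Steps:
$W{\left(Z \right)} = 2 Z$ ($W{\left(Z \right)} = Z + Z = 2 Z$)
$h{\left(A \right)} = 2 A^{2}$ ($h{\left(A \right)} = 2 A A = 2 A^{2}$)
$\left(-4851382 + h{\left(-2234 \right)}\right) \left(- 3952 R + W{\left(-589 \right)}\right) = \left(-4851382 + 2 \left(-2234\right)^{2}\right) \left(\left(-3952\right) 467 + 2 \left(-589\right)\right) = \left(-4851382 + 2 \cdot 4990756\right) \left(-1845584 - 1178\right) = \left(-4851382 + 9981512\right) \left(-1846762\right) = 5130130 \left(-1846762\right) = -9474129139060$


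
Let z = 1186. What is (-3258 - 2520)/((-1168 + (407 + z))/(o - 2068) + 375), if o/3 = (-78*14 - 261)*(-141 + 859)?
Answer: -3370226508/218732165 ≈ -15.408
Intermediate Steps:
o = -2914362 (o = 3*((-78*14 - 261)*(-141 + 859)) = 3*((-1092 - 261)*718) = 3*(-1353*718) = 3*(-971454) = -2914362)
(-3258 - 2520)/((-1168 + (407 + z))/(o - 2068) + 375) = (-3258 - 2520)/((-1168 + (407 + 1186))/(-2914362 - 2068) + 375) = -5778/((-1168 + 1593)/(-2916430) + 375) = -5778/(425*(-1/2916430) + 375) = -5778/(-85/583286 + 375) = -5778/218732165/583286 = -5778*583286/218732165 = -3370226508/218732165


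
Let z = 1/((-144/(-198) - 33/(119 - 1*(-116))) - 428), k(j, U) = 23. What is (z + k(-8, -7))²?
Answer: 645630697021696/1220722248769 ≈ 528.89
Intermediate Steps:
z = -2585/1104863 (z = 1/((-144*(-1/198) - 33/(119 + 116)) - 428) = 1/((8/11 - 33/235) - 428) = 1/(1517/2585 - 428) = 1/(-1104863/2585) = -2585/1104863 ≈ -0.0023397)
(z + k(-8, -7))² = (-2585/1104863 + 23)² = (25409264/1104863)² = 645630697021696/1220722248769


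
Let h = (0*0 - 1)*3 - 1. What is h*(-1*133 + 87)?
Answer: 184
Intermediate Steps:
h = -4 (h = (0 - 1)*3 - 1 = -1*3 - 1 = -3 - 1 = -4)
h*(-1*133 + 87) = -4*(-1*133 + 87) = -4*(-133 + 87) = -4*(-46) = 184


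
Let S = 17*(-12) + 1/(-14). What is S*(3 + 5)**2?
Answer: -91424/7 ≈ -13061.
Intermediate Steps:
S = -2857/14 (S = -204 - 1/14 = -2857/14 ≈ -204.07)
S*(3 + 5)**2 = -2857*(3 + 5)**2/14 = -2857/14*8**2 = -2857/14*64 = -91424/7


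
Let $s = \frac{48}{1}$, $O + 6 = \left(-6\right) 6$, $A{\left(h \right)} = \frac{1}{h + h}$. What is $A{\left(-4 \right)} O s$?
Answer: $252$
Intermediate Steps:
$A{\left(h \right)} = \frac{1}{2 h}$
$O = -42$ ($O = -6 - 36 = -42$)
$s = 48$ ($s = 48 \cdot 1 = 48$)
$A{\left(-4 \right)} O s = \frac{1}{2 \left(-4\right)} \left(-42\right) 48 = \frac{1}{2} \left(- \frac{1}{4}\right) \left(-42\right) 48 = \left(- \frac{1}{8}\right) \left(-42\right) 48 = \frac{21}{4} \cdot 48 = 252$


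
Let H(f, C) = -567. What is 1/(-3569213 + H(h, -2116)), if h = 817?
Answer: -1/3569780 ≈ -2.8013e-7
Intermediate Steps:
1/(-3569213 + H(h, -2116)) = 1/(-3569213 - 567) = 1/(-3569780) = -1/3569780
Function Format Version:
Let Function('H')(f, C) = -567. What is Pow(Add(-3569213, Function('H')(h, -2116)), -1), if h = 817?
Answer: Rational(-1, 3569780) ≈ -2.8013e-7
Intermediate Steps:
Pow(Add(-3569213, Function('H')(h, -2116)), -1) = Pow(Add(-3569213, -567), -1) = Pow(-3569780, -1) = Rational(-1, 3569780)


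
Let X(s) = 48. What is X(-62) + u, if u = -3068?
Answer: -3020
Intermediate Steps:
X(-62) + u = 48 - 3068 = -3020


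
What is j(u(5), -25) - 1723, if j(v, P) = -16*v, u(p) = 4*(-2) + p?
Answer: -1675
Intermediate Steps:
u(p) = -8 + p
j(u(5), -25) - 1723 = -16*(-8 + 5) - 1723 = -16*(-3) - 1723 = 48 - 1723 = -1675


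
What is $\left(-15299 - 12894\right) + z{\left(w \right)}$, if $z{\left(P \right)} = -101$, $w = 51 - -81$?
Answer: $-28294$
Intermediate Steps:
$w = 132$ ($w = 51 + 81 = 132$)
$\left(-15299 - 12894\right) + z{\left(w \right)} = \left(-15299 - 12894\right) - 101 = -28193 - 101 = -28294$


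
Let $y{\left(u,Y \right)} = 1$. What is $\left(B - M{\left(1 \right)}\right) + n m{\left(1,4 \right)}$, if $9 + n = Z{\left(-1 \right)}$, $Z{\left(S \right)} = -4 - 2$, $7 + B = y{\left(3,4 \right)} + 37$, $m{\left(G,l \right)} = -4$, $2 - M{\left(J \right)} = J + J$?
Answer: $91$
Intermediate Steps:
$M{\left(J \right)} = 2 - 2 J$ ($M{\left(J \right)} = 2 - \left(J + J\right) = 2 - 2 J$)
$B = 31$ ($B = -7 + \left(1 + 37\right) = -7 + 38 = 31$)
$Z{\left(S \right)} = -6$ ($Z{\left(S \right)} = -4 - 2 = -6$)
$n = -15$ ($n = -9 - 6 = -15$)
$\left(B - M{\left(1 \right)}\right) + n m{\left(1,4 \right)} = \left(31 - \left(2 - 2\right)\right) - -60 = \left(31 - \left(2 - 2\right)\right) + 60 = \left(31 - 0\right) + 60 = \left(31 + 0\right) + 60 = 31 + 60 = 91$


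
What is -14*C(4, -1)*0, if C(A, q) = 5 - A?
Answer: 0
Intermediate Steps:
-14*C(4, -1)*0 = -14*(5 - 1*4)*0 = -14*(5 - 4)*0 = -14*1*0 = -14*0 = 0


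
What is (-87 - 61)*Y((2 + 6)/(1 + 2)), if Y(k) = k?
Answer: -1184/3 ≈ -394.67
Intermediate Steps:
(-87 - 61)*Y((2 + 6)/(1 + 2)) = (-87 - 61)*((2 + 6)/(1 + 2)) = -1184/3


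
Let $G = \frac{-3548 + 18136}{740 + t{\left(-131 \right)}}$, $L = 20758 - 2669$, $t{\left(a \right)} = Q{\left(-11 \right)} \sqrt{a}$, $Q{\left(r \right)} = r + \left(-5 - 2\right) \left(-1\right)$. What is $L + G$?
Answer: $\frac{88877197}{4908} + \frac{521 i \sqrt{131}}{4908} \approx 18109.0 + 1.215 i$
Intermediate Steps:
$Q{\left(r \right)} = 7 + r$ ($Q{\left(r \right)} = r - -7 = r + 7 = 7 + r$)
$t{\left(a \right)} = - 4 \sqrt{a}$ ($t{\left(a \right)} = \left(7 - 11\right) \sqrt{a} = - 4 \sqrt{a}$)
$L = 18089$
$G = \frac{14588}{740 - 4 i \sqrt{131}}$ ($G = \frac{-3548 + 18136}{740 - 4 \sqrt{-131}} = \frac{14588}{740 - 4 i \sqrt{131}} \approx 19.638 + 1.215 i$)
$L + G = 18089 + \left(\frac{96385}{4908} + \frac{521 i \sqrt{131}}{4908}\right) = \frac{88877197}{4908} + \frac{521 i \sqrt{131}}{4908}$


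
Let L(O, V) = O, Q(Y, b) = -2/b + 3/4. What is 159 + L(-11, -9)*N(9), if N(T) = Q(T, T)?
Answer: 5515/36 ≈ 153.19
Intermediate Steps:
Q(Y, b) = 3/4 - 2/b (Q(Y, b) = -2/b + 3*(1/4) = -2/b + 3/4 = 3/4 - 2/b)
N(T) = 3/4 - 2/T
159 + L(-11, -9)*N(9) = 159 - 11*(3/4 - 2/9) = 159 - 11*19/36 = 159 - 209/36 = 5515/36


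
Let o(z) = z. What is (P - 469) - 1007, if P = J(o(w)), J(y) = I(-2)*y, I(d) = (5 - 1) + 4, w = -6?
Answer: -1524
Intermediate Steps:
I(d) = 8 (I(d) = 4 + 4 = 8)
J(y) = 8*y
P = -48 (P = 8*(-6) = -48)
(P - 469) - 1007 = (-48 - 469) - 1007 = -517 - 1007 = -1524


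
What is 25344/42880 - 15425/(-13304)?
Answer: 7801567/4456840 ≈ 1.7505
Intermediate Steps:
25344/42880 - 15425/(-13304) = 25344*(1/42880) - 15425*(-1/13304) = 198/335 + 15425/13304 = 7801567/4456840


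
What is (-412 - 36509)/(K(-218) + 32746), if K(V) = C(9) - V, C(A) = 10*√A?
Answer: -12307/10998 ≈ -1.1190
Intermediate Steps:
K(V) = 30 - V (K(V) = 10*√9 - V = 10*3 - V = 30 - V)
(-412 - 36509)/(K(-218) + 32746) = (-412 - 36509)/((30 - 1*(-218)) + 32746) = -36921/((30 + 218) + 32746) = -36921/(248 + 32746) = -36921/32994 = -36921*1/32994 = -12307/10998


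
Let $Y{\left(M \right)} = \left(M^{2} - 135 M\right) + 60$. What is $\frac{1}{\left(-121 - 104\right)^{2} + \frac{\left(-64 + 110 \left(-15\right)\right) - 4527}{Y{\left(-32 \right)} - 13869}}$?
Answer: $\frac{8465}{428546866} \approx 1.9753 \cdot 10^{-5}$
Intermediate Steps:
$Y{\left(M \right)} = 60 + M^{2} - 135 M$
$\frac{1}{\left(-121 - 104\right)^{2} + \frac{\left(-64 + 110 \left(-15\right)\right) - 4527}{Y{\left(-32 \right)} - 13869}} = \frac{1}{\left(-121 - 104\right)^{2} + \frac{\left(-64 + 110 \left(-15\right)\right) - 4527}{\left(60 + \left(-32\right)^{2} - -4320\right) - 13869}} = \frac{1}{\left(-225\right)^{2} + \frac{\left(-64 - 1650\right) - 4527}{\left(60 + 1024 + 4320\right) - 13869}} = \frac{1}{50625 + \frac{-1714 - 4527}{5404 - 13869}} = \frac{1}{50625 - \frac{6241}{-8465}} = \frac{1}{50625 - - \frac{6241}{8465}} = \frac{1}{50625 + \frac{6241}{8465}} = \frac{1}{\frac{428546866}{8465}} = \frac{8465}{428546866}$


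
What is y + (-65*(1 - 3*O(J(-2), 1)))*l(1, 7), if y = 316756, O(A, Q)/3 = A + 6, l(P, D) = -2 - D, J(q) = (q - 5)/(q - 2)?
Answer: 1106149/4 ≈ 2.7654e+5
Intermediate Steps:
J(q) = (-5 + q)/(-2 + q)
O(A, Q) = 18 + 3*A (O(A, Q) = 3*(A + 6) = 3*(6 + A) = 18 + 3*A)
y + (-65*(1 - 3*O(J(-2), 1)))*l(1, 7) = 316756 + (-65*(1 - 3*(18 + 3*((-5 - 2)/(-2 - 2)))))*(-2 - 1*7) = 316756 + (-65*(1 - 3*(18 + 3*(-7/(-4)))))*(-2 - 7) = 316756 - 65*(1 - 3*(18 + 3*(-¼*(-7))))*(-9) = 316756 - 65*(1 - 3*(18 + 3*(7/4)))*(-9) = 316756 - 65*(1 - 3*(18 + 21/4))*(-9) = 316756 - 65*(1 - 3*93/4)*(-9) = 316756 - 65*(1 - 279/4)*(-9) = 316756 - 65*(-275/4)*(-9) = 316756 + (17875/4)*(-9) = 316756 - 160875/4 = 1106149/4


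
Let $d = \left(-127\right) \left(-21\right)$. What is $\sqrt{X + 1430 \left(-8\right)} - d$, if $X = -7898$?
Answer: $-2667 + i \sqrt{19338} \approx -2667.0 + 139.06 i$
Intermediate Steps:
$d = 2667$
$\sqrt{X + 1430 \left(-8\right)} - d = \sqrt{-7898 + 1430 \left(-8\right)} - 2667 = \sqrt{-7898 - 11440} - 2667 = \sqrt{-19338} - 2667 = i \sqrt{19338} - 2667 = -2667 + i \sqrt{19338}$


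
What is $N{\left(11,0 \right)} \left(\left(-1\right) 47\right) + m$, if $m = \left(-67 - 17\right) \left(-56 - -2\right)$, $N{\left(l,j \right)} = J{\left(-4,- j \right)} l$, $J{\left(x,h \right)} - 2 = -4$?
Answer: $5570$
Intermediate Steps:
$J{\left(x,h \right)} = -2$ ($J{\left(x,h \right)} = 2 - 4 = -2$)
$N{\left(l,j \right)} = - 2 l$
$m = 4536$ ($m = - 84 \left(-56 + 2\right) = \left(-84\right) \left(-54\right) = 4536$)
$N{\left(11,0 \right)} \left(\left(-1\right) 47\right) + m = \left(-2\right) 11 \left(\left(-1\right) 47\right) + 4536 = \left(-22\right) \left(-47\right) + 4536 = 1034 + 4536 = 5570$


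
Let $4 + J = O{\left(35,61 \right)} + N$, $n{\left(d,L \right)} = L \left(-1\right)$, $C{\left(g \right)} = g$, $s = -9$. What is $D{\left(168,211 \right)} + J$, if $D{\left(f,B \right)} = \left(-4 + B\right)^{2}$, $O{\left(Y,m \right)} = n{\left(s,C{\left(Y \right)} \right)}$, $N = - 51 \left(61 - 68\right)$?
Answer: $43167$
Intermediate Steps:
$n{\left(d,L \right)} = - L$
$N = 357$ ($N = \left(-51\right) \left(-7\right) = 357$)
$O{\left(Y,m \right)} = - Y$
$J = 318$ ($J = -4 + \left(\left(-1\right) 35 + 357\right) = -4 + \left(-35 + 357\right) = -4 + 322 = 318$)
$D{\left(168,211 \right)} + J = \left(-4 + 211\right)^{2} + 318 = 207^{2} + 318 = 42849 + 318 = 43167$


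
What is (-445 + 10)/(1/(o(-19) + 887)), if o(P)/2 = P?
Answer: -369315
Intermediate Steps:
o(P) = 2*P
(-445 + 10)/(1/(o(-19) + 887)) = (-445 + 10)/(1/(2*(-19) + 887)) = -435/(1/(-38 + 887)) = -435/(1/849) = -435/1/849 = -435*849 = -369315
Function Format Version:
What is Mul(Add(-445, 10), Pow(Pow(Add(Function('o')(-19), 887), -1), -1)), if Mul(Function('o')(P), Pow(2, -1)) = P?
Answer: -369315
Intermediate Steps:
Function('o')(P) = Mul(2, P)
Mul(Add(-445, 10), Pow(Pow(Add(Function('o')(-19), 887), -1), -1)) = Mul(Add(-445, 10), Pow(Pow(Add(Mul(2, -19), 887), -1), -1)) = Mul(-435, Pow(Pow(Add(-38, 887), -1), -1)) = Mul(-435, Pow(Pow(849, -1), -1)) = Mul(-435, Pow(Rational(1, 849), -1)) = Mul(-435, 849) = -369315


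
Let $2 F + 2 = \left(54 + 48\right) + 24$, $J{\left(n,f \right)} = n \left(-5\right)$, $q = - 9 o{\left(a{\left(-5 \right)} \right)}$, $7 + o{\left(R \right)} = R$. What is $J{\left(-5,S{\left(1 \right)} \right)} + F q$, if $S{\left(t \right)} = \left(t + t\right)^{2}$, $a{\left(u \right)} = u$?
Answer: $6721$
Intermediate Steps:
$o{\left(R \right)} = -7 + R$
$S{\left(t \right)} = 4 t^{2}$ ($S{\left(t \right)} = \left(2 t\right)^{2} = 4 t^{2}$)
$q = 108$ ($q = - 9 \left(-7 - 5\right) = \left(-9\right) \left(-12\right) = 108$)
$J{\left(n,f \right)} = - 5 n$
$F = 62$ ($F = -1 + \frac{\left(54 + 48\right) + 24}{2} = -1 + \frac{102 + 24}{2} = -1 + \frac{1}{2} \cdot 126 = -1 + 63 = 62$)
$J{\left(-5,S{\left(1 \right)} \right)} + F q = \left(-5\right) \left(-5\right) + 62 \cdot 108 = 25 + 6696 = 6721$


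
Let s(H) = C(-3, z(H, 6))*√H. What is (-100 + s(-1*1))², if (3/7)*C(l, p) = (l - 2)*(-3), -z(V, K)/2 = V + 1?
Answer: 8775 - 7000*I ≈ 8775.0 - 7000.0*I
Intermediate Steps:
z(V, K) = -2 - 2*V (z(V, K) = -2*(V + 1) = -2*(1 + V) = -2 - 2*V)
C(l, p) = 14 - 7*l (C(l, p) = 7*((l - 2)*(-3))/3 = 7*((-2 + l)*(-3))/3 = 7*(6 - 3*l)/3 = 14 - 7*l)
s(H) = 35*√H (s(H) = (14 - 7*(-3))*√H = (14 + 21)*√H = 35*√H)
(-100 + s(-1*1))² = (-100 + 35*√(-1*1))² = (-100 + 35*√(-1))² = (-100 + 35*I)²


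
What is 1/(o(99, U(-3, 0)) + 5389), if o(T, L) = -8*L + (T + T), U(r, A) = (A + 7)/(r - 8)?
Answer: 11/61513 ≈ 0.00017882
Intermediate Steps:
U(r, A) = (7 + A)/(-8 + r)
o(T, L) = -8*L + 2*T
1/(o(99, U(-3, 0)) + 5389) = 1/((-8*(7 + 0)/(-8 - 3) + 2*99) + 5389) = 1/((-8*7/(-11) + 198) + 5389) = 1/((-(-8)*7/11 + 198) + 5389) = 1/((-8*(-7/11) + 198) + 5389) = 1/((56/11 + 198) + 5389) = 1/(2234/11 + 5389) = 1/(61513/11) = 11/61513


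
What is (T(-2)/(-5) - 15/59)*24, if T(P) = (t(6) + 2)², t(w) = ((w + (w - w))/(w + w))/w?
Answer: -9535/354 ≈ -26.935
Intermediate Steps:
t(w) = 1/(2*w) (t(w) = ((w + 0)/((2*w)))/w = (w*(1/(2*w)))/w = 1/(2*w))
T(P) = 625/144 (T(P) = ((½)/6 + 2)² = ((½)*(⅙) + 2)² = (1/12 + 2)² = (25/12)² = 625/144)
(T(-2)/(-5) - 15/59)*24 = ((625/144)/(-5) - 15/59)*24 = ((625/144)*(-⅕) - 15*1/59)*24 = (-125/144 - 15/59)*24 = -9535/8496*24 = -9535/354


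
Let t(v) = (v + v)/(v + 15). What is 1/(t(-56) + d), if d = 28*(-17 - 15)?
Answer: -41/36624 ≈ -0.0011195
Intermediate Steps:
t(v) = 2*v/(15 + v) (t(v) = (2*v)/(15 + v) = 2*v/(15 + v))
d = -896 (d = 28*(-32) = -896)
1/(t(-56) + d) = 1/(2*(-56)/(15 - 56) - 896) = 1/(2*(-56)/(-41) - 896) = 1/(2*(-56)*(-1/41) - 896) = 1/(112/41 - 896) = 1/(-36624/41) = -41/36624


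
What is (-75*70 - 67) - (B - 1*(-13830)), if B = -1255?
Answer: -17892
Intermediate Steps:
(-75*70 - 67) - (B - 1*(-13830)) = (-75*70 - 67) - (-1255 - 1*(-13830)) = (-5250 - 67) - (-1255 + 13830) = -5317 - 1*12575 = -5317 - 12575 = -17892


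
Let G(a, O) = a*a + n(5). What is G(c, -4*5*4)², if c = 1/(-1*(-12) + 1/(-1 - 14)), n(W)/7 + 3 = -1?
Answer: 804470867929/1026625681 ≈ 783.61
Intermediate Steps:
n(W) = -28 (n(W) = -21 + 7*(-1) = -21 - 7 = -28)
c = 15/179 (c = 1/(12 + 1/(-15)) = 1/(12 - 1/15) = 1/(179/15) = 15/179 ≈ 0.083799)
G(a, O) = -28 + a² (G(a, O) = a*a - 28 = a² - 28 = -28 + a²)
G(c, -4*5*4)² = (-28 + (15/179)²)² = (-28 + 225/32041)² = (-896923/32041)² = 804470867929/1026625681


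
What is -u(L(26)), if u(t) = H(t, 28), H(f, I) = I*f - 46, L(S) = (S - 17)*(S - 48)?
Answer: 5590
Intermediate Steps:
L(S) = (-48 + S)*(-17 + S) (L(S) = (-17 + S)*(-48 + S) = (-48 + S)*(-17 + S))
H(f, I) = -46 + I*f
u(t) = -46 + 28*t
-u(L(26)) = -(-46 + 28*(816 + 26**2 - 65*26)) = -(-46 + 28*(816 + 676 - 1690)) = -(-46 + 28*(-198)) = -(-46 - 5544) = -1*(-5590) = 5590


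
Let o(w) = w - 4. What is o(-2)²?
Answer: 36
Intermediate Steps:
o(w) = -4 + w
o(-2)² = (-4 - 2)² = (-6)² = 36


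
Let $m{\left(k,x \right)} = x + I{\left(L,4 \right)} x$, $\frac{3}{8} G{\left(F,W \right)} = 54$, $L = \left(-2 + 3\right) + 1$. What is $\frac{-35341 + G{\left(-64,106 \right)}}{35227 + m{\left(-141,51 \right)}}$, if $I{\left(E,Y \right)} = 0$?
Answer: $- \frac{35197}{35278} \approx -0.9977$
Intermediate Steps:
$L = 2$ ($L = 1 + 1 = 2$)
$G{\left(F,W \right)} = 144$ ($G{\left(F,W \right)} = \frac{8}{3} \cdot 54 = 144$)
$m{\left(k,x \right)} = x$ ($m{\left(k,x \right)} = x + 0 x = x + 0 = x$)
$\frac{-35341 + G{\left(-64,106 \right)}}{35227 + m{\left(-141,51 \right)}} = \frac{-35341 + 144}{35227 + 51} = - \frac{35197}{35278}$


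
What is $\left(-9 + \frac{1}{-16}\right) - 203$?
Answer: $- \frac{3393}{16} \approx -212.06$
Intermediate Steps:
$\left(-9 + \frac{1}{-16}\right) - 203 = \left(-9 - \frac{1}{16}\right) - 203 = - \frac{145}{16} - 203 = - \frac{3393}{16}$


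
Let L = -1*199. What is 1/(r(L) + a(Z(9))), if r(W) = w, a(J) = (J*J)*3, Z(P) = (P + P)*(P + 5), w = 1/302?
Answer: 302/57534625 ≈ 5.2490e-6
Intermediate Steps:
w = 1/302 ≈ 0.0033113
Z(P) = 2*P*(5 + P) (Z(P) = (2*P)*(5 + P) = 2*P*(5 + P))
a(J) = 3*J**2 (a(J) = J**2*3 = 3*J**2)
L = -199
r(W) = 1/302
1/(r(L) + a(Z(9))) = 1/(1/302 + 3*(2*9*(5 + 9))**2) = 1/(1/302 + 3*(2*9*14)**2) = 1/(1/302 + 3*252**2) = 1/(1/302 + 3*63504) = 1/(1/302 + 190512) = 1/(57534625/302) = 302/57534625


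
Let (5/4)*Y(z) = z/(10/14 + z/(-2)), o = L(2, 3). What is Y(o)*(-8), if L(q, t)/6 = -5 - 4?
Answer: 6048/485 ≈ 12.470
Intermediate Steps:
L(q, t) = -54 (L(q, t) = 6*(-5 - 4) = 6*(-9) = -54)
o = -54
Y(z) = 4*z/(5*(5/7 - z/2)) (Y(z) = 4*(z/(10/14 + z/(-2)))/5 = 4*(z/(10*(1/14) + z*(-½)))/5 = 4*(z/(5/7 - z/2))/5 = 4*z/(5*(5/7 - z/2)))
Y(o)*(-8) = -56*(-54)/(-50 + 35*(-54))*(-8) = -56*(-54)/(-50 - 1890)*(-8) = -56*(-54)/(-1940)*(-8) = -56*(-54)*(-1/1940)*(-8) = -756/485*(-8) = 6048/485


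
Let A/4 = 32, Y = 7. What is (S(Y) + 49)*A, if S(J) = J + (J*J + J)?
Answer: 14336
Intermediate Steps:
S(J) = J**2 + 2*J (S(J) = J + (J**2 + J) = J + (J + J**2) = J**2 + 2*J)
A = 128 (A = 4*32 = 128)
(S(Y) + 49)*A = (7*(2 + 7) + 49)*128 = (7*9 + 49)*128 = (63 + 49)*128 = 112*128 = 14336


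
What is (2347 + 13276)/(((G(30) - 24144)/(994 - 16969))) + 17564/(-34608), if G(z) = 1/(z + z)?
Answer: 129554271892151/12533624628 ≈ 10337.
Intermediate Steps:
G(z) = 1/(2*z)
(2347 + 13276)/(((G(30) - 24144)/(994 - 16969))) + 17564/(-34608) = (2347 + 13276)/((((1/2)/30 - 24144)/(994 - 16969))) + 17564/(-34608) = 15623/((((1/2)*(1/30) - 24144)/(-15975))) + 17564*(-1/34608) = 15623/(((1/60 - 24144)*(-1/15975))) - 4391/8652 = 15623/((-1448639/60*(-1/15975))) - 4391/8652 = 15623/(1448639/958500) - 4391/8652 = 15623*(958500/1448639) - 4391/8652 = 14974645500/1448639 - 4391/8652 = 129554271892151/12533624628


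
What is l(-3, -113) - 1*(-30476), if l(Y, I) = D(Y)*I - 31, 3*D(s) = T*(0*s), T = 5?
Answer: 30445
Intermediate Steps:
D(s) = 0 (D(s) = (5*(0*s))/3 = (5*0)/3 = (⅓)*0 = 0)
l(Y, I) = -31 (l(Y, I) = 0*I - 31 = 0 - 31 = -31)
l(-3, -113) - 1*(-30476) = -31 - 1*(-30476) = -31 + 30476 = 30445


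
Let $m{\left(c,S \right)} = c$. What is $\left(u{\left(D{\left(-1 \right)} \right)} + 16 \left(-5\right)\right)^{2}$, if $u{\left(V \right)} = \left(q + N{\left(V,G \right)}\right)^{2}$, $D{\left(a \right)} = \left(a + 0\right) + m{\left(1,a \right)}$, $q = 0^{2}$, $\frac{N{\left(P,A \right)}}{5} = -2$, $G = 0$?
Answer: $400$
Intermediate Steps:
$N{\left(P,A \right)} = -10$ ($N{\left(P,A \right)} = 5 \left(-2\right) = -10$)
$q = 0$
$D{\left(a \right)} = 1 + a$ ($D{\left(a \right)} = \left(a + 0\right) + 1 = a + 1 = 1 + a$)
$u{\left(V \right)} = 100$ ($u{\left(V \right)} = \left(0 - 10\right)^{2} = \left(-10\right)^{2} = 100$)
$\left(u{\left(D{\left(-1 \right)} \right)} + 16 \left(-5\right)\right)^{2} = \left(100 + 16 \left(-5\right)\right)^{2} = \left(100 - 80\right)^{2} = 20^{2} = 400$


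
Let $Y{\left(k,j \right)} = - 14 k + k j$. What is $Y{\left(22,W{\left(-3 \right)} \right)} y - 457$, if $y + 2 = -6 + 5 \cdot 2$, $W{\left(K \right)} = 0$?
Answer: $-1073$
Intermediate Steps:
$Y{\left(k,j \right)} = - 14 k + j k$
$y = 2$ ($y = -2 + \left(-6 + 5 \cdot 2\right) = -2 + \left(-6 + 10\right) = -2 + 4 = 2$)
$Y{\left(22,W{\left(-3 \right)} \right)} y - 457 = 22 \left(-14 + 0\right) 2 - 457 = 22 \left(-14\right) 2 - 457 = \left(-308\right) 2 - 457 = -616 - 457 = -1073$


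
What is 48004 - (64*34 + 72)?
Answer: 45756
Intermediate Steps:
48004 - (64*34 + 72) = 48004 - (2176 + 72) = 48004 - 1*2248 = 48004 - 2248 = 45756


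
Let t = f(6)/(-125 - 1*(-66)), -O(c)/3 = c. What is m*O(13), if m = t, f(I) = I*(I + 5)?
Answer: 2574/59 ≈ 43.627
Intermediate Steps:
f(I) = I*(5 + I)
O(c) = -3*c
t = -66/59 (t = (6*(5 + 6))/(-125 - 1*(-66)) = (6*11)/(-125 + 66) = 66/(-59) = 66*(-1/59) = -66/59 ≈ -1.1186)
m = -66/59 ≈ -1.1186
m*O(13) = -(-198)*13/59 = -66/59*(-39) = 2574/59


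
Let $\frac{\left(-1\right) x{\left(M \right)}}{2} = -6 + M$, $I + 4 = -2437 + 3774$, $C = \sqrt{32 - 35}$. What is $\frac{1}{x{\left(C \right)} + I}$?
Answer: $\frac{1345}{1809037} + \frac{2 i \sqrt{3}}{1809037} \approx 0.00074349 + 1.9149 \cdot 10^{-6} i$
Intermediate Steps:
$C = i \sqrt{3}$ ($C = \sqrt{-3} = i \sqrt{3} \approx 1.732 i$)
$I = 1333$ ($I = -4 + \left(-2437 + 3774\right) = -4 + 1337 = 1333$)
$x{\left(M \right)} = 12 - 2 M$ ($x{\left(M \right)} = - 2 \left(-6 + M\right) = 12 - 2 M$)
$\frac{1}{x{\left(C \right)} + I} = \frac{1}{\left(12 - 2 i \sqrt{3}\right) + 1333} = \frac{1}{1345 - 2 i \sqrt{3}}$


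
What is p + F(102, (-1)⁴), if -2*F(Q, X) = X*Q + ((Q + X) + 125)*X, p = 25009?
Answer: 24844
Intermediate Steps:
F(Q, X) = -Q*X/2 - X*(125 + Q + X)/2 (F(Q, X) = -(X*Q + ((Q + X) + 125)*X)/2 = -(Q*X + (125 + Q + X)*X)/2 = -(Q*X + X*(125 + Q + X))/2 = -Q*X/2 - X*(125 + Q + X)/2)
p + F(102, (-1)⁴) = 25009 - ½*(-1)⁴*(125 + (-1)⁴ + 2*102) = 25009 - ½*1*(125 + 1 + 204) = 25009 - ½*1*330 = 25009 - 165 = 24844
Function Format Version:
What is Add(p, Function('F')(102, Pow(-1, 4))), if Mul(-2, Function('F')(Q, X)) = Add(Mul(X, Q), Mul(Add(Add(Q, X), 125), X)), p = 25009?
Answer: 24844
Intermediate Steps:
Function('F')(Q, X) = Add(Mul(Rational(-1, 2), Q, X), Mul(Rational(-1, 2), X, Add(125, Q, X))) (Function('F')(Q, X) = Mul(Rational(-1, 2), Add(Mul(X, Q), Mul(Add(Add(Q, X), 125), X))) = Mul(Rational(-1, 2), Add(Mul(Q, X), Mul(Add(125, Q, X), X))) = Mul(Rational(-1, 2), Add(Mul(Q, X), Mul(X, Add(125, Q, X)))) = Add(Mul(Rational(-1, 2), Q, X), Mul(Rational(-1, 2), X, Add(125, Q, X))))
Add(p, Function('F')(102, Pow(-1, 4))) = Add(25009, Mul(Rational(-1, 2), Pow(-1, 4), Add(125, Pow(-1, 4), Mul(2, 102)))) = Add(25009, Mul(Rational(-1, 2), 1, Add(125, 1, 204))) = Add(25009, Mul(Rational(-1, 2), 1, 330)) = Add(25009, -165) = 24844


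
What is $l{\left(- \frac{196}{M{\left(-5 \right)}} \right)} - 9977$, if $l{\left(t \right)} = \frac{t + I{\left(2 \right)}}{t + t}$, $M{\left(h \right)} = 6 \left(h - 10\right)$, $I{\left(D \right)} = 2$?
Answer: $- \frac{488826}{49} \approx -9976.0$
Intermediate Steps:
$M{\left(h \right)} = -60 + 6 h$ ($M{\left(h \right)} = 6 \left(-10 + h\right) = -60 + 6 h$)
$l{\left(t \right)} = \frac{2 + t}{2 t}$ ($l{\left(t \right)} = \frac{t + 2}{t + t} = \frac{2 + t}{2 t}$)
$l{\left(- \frac{196}{M{\left(-5 \right)}} \right)} - 9977 = \frac{2 - \frac{196}{-60 + 6 \left(-5\right)}}{2 \left(- \frac{196}{-60 + 6 \left(-5\right)}\right)} - 9977 = \frac{2 - \frac{196}{-60 - 30}}{2 \left(- \frac{196}{-60 - 30}\right)} - 9977 = \frac{2 - \frac{196}{-90}}{2 \left(- \frac{196}{-90}\right)} - 9977 = \frac{2 - - \frac{98}{45}}{2 \left(\left(-196\right) \left(- \frac{1}{90}\right)\right)} - 9977 = \frac{2 + \frac{98}{45}}{2 \cdot \frac{98}{45}} - 9977 = \frac{1}{2} \cdot \frac{45}{98} \cdot \frac{188}{45} - 9977 = \frac{47}{49} - 9977 = - \frac{488826}{49}$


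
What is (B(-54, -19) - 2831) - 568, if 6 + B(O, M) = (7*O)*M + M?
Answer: 3758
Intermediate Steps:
B(O, M) = -6 + M + 7*M*O (B(O, M) = -6 + ((7*O)*M + M) = -6 + (7*M*O + M) = -6 + (M + 7*M*O) = -6 + M + 7*M*O)
(B(-54, -19) - 2831) - 568 = ((-6 - 19 + 7*(-19)*(-54)) - 2831) - 568 = ((-6 - 19 + 7182) - 2831) - 568 = (7157 - 2831) - 568 = 4326 - 568 = 3758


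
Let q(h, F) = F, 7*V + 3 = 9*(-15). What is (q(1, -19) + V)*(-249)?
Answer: 67479/7 ≈ 9639.9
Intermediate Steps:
V = -138/7 (V = -3/7 + (9*(-15))/7 = -3/7 + (⅐)*(-135) = -3/7 - 135/7 = -138/7 ≈ -19.714)
(q(1, -19) + V)*(-249) = (-19 - 138/7)*(-249) = -271/7*(-249) = 67479/7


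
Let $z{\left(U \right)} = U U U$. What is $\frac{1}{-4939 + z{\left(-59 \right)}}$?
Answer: $- \frac{1}{210318} \approx -4.7547 \cdot 10^{-6}$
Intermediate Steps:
$z{\left(U \right)} = U^{3}$ ($z{\left(U \right)} = U^{2} U = U^{3}$)
$\frac{1}{-4939 + z{\left(-59 \right)}} = \frac{1}{-4939 + \left(-59\right)^{3}} = \frac{1}{-4939 - 205379} = \frac{1}{-210318} = - \frac{1}{210318}$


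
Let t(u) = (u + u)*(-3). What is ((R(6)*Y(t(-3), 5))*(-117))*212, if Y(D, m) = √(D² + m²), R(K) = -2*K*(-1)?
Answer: -297648*√349 ≈ -5.5605e+6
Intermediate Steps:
t(u) = -6*u (t(u) = (2*u)*(-3) = -6*u)
R(K) = 2*K
((R(6)*Y(t(-3), 5))*(-117))*212 = (((2*6)*√((-6*(-3))² + 5²))*(-117))*212 = ((12*√(18² + 25))*(-117))*212 = ((12*√(324 + 25))*(-117))*212 = ((12*√349)*(-117))*212 = -1404*√349*212 = -297648*√349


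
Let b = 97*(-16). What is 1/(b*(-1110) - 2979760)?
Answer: -1/1257040 ≈ -7.9552e-7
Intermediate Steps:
b = -1552
1/(b*(-1110) - 2979760) = 1/(-1552*(-1110) - 2979760) = 1/(1722720 - 2979760) = 1/(-1257040) = -1/1257040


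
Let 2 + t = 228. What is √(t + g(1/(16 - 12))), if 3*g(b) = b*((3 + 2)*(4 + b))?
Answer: 29*√39/12 ≈ 15.092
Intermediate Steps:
t = 226 (t = -2 + 228 = 226)
g(b) = b*(20 + 5*b)/3 (g(b) = (b*((3 + 2)*(4 + b)))/3 = (b*(5*(4 + b)))/3 = (b*(20 + 5*b))/3 = b*(20 + 5*b)/3)
√(t + g(1/(16 - 12))) = √(226 + 5*(4 + 1/(16 - 12))/(3*(16 - 12))) = √(226 + (5/3)*(4 + 1/4)/4) = √(226 + (5/3)*(¼)*(4 + ¼)) = √(226 + (5/3)*(¼)*(17/4)) = √(226 + 85/48) = √(10933/48) = 29*√39/12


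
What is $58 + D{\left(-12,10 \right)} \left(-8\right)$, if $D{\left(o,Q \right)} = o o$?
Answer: $-1094$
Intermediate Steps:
$D{\left(o,Q \right)} = o^{2}$
$58 + D{\left(-12,10 \right)} \left(-8\right) = 58 + \left(-12\right)^{2} \left(-8\right) = 58 + 144 \left(-8\right) = 58 - 1152 = -1094$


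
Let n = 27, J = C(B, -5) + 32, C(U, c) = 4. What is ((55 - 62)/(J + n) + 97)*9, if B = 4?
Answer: 872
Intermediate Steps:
J = 36 (J = 4 + 32 = 36)
((55 - 62)/(J + n) + 97)*9 = ((55 - 62)/(36 + 27) + 97)*9 = (-7/63 + 97)*9 = (-7*1/63 + 97)*9 = (-⅑ + 97)*9 = (872/9)*9 = 872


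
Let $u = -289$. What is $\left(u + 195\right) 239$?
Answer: $-22466$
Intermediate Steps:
$\left(u + 195\right) 239 = \left(-289 + 195\right) 239 = \left(-94\right) 239 = -22466$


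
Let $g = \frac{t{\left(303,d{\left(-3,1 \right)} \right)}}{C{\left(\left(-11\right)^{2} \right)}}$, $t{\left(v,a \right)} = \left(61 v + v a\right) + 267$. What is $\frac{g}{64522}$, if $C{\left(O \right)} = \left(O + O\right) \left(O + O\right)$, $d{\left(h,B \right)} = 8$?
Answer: $\frac{10587}{1889333204} \approx 5.6036 \cdot 10^{-6}$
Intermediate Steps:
$C{\left(O \right)} = 4 O^{2}$ ($C{\left(O \right)} = 2 O 2 O = 4 O^{2}$)
$t{\left(v,a \right)} = 267 + 61 v + a v$ ($t{\left(v,a \right)} = \left(61 v + a v\right) + 267 = 267 + 61 v + a v$)
$g = \frac{10587}{29282}$ ($g = \frac{267 + 61 \cdot 303 + 8 \cdot 303}{4 \left(\left(-11\right)^{2}\right)^{2}} = \frac{267 + 18483 + 2424}{4 \cdot 121^{2}} = \frac{21174}{4 \cdot 14641} = \frac{21174}{58564} = 21174 \cdot \frac{1}{58564} = \frac{10587}{29282} \approx 0.36155$)
$\frac{g}{64522} = \frac{10587}{29282 \cdot 64522} = \frac{10587}{29282} \cdot \frac{1}{64522} = \frac{10587}{1889333204}$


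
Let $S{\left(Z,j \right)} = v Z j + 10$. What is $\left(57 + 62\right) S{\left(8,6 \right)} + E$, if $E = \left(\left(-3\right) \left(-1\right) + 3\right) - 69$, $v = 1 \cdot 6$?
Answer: $35399$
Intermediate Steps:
$v = 6$
$S{\left(Z,j \right)} = 10 + 6 Z j$ ($S{\left(Z,j \right)} = 6 Z j + 10 = 10 + 6 Z j$)
$E = -63$ ($E = \left(3 + 3\right) - 69 = 6 - 69 = -63$)
$\left(57 + 62\right) S{\left(8,6 \right)} + E = \left(57 + 62\right) \left(10 + 6 \cdot 8 \cdot 6\right) - 63 = 119 \left(10 + 288\right) - 63 = 119 \cdot 298 - 63 = 35462 - 63 = 35399$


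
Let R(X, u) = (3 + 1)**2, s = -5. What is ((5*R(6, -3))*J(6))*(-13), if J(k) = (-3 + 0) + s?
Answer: 8320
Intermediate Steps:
R(X, u) = 16 (R(X, u) = 4**2 = 16)
J(k) = -8 (J(k) = (-3 + 0) - 5 = -3 - 5 = -8)
((5*R(6, -3))*J(6))*(-13) = ((5*16)*(-8))*(-13) = (80*(-8))*(-13) = -640*(-13) = 8320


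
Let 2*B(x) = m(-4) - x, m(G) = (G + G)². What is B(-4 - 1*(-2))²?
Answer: 1089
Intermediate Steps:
m(G) = 4*G² (m(G) = (2*G)² = 4*G²)
B(x) = 32 - x/2 (B(x) = (4*(-4)² - x)/2 = (4*16 - x)/2 = (64 - x)/2 = 32 - x/2)
B(-4 - 1*(-2))² = (32 - (-4 - 1*(-2))/2)² = (32 - (-4 + 2)/2)² = (32 - ½*(-2))² = (32 + 1)² = 33² = 1089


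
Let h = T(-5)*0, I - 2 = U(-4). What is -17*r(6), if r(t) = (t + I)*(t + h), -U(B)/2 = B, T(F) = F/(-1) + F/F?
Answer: -1632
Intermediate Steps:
T(F) = 1 - F (T(F) = F*(-1) + 1 = -F + 1 = 1 - F)
U(B) = -2*B
I = 10 (I = 2 - 2*(-4) = 2 + 8 = 10)
h = 0 (h = (1 - 1*(-5))*0 = (1 + 5)*0 = 6*0 = 0)
r(t) = t*(10 + t) (r(t) = (t + 10)*(t + 0) = (10 + t)*t = t*(10 + t))
-17*r(6) = -102*(10 + 6) = -102*16 = -17*96 = -1632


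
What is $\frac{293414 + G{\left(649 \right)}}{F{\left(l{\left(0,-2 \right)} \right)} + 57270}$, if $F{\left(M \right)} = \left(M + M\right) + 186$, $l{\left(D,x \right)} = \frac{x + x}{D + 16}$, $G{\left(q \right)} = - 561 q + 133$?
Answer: $- \frac{141084}{114911} \approx -1.2278$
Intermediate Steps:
$G{\left(q \right)} = 133 - 561 q$
$l{\left(D,x \right)} = \frac{2 x}{16 + D}$
$F{\left(M \right)} = 186 + 2 M$ ($F{\left(M \right)} = 2 M + 186 = 186 + 2 M$)
$\frac{293414 + G{\left(649 \right)}}{F{\left(l{\left(0,-2 \right)} \right)} + 57270} = \frac{293414 + \left(133 - 364089\right)}{\left(186 + 2 \cdot 2 \left(-2\right) \frac{1}{16 + 0}\right) + 57270} = \frac{293414 + \left(133 - 364089\right)}{\left(186 + 2 \cdot 2 \left(-2\right) \frac{1}{16}\right) + 57270} = \frac{293414 - 363956}{\left(186 + 2 \cdot 2 \left(-2\right) \frac{1}{16}\right) + 57270} = - \frac{70542}{\left(186 + 2 \left(- \frac{1}{4}\right)\right) + 57270} = - \frac{70542}{\left(186 - \frac{1}{2}\right) + 57270} = - \frac{70542}{\frac{371}{2} + 57270} = - \frac{70542}{\frac{114911}{2}} = \left(-70542\right) \frac{2}{114911} = - \frac{141084}{114911}$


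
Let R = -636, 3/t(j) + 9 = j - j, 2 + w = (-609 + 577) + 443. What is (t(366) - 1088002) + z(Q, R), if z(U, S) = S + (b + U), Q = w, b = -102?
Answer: -3264994/3 ≈ -1.0883e+6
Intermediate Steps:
w = 409 (w = -2 + ((-609 + 577) + 443) = -2 + (-32 + 443) = -2 + 411 = 409)
t(j) = -⅓ (t(j) = 3/(-9 + (j - j)) = 3/(-9 + 0) = 3/(-9) = 3*(-⅑) = -⅓)
Q = 409
z(U, S) = -102 + S + U (z(U, S) = S + (-102 + U) = -102 + S + U)
(t(366) - 1088002) + z(Q, R) = (-⅓ - 1088002) + (-102 - 636 + 409) = -3264007/3 - 329 = -3264994/3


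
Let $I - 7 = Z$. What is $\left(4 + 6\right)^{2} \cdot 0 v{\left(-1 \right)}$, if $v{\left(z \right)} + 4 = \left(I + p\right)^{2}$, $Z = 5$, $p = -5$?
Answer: $0$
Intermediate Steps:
$I = 12$ ($I = 7 + 5 = 12$)
$v{\left(z \right)} = 45$ ($v{\left(z \right)} = -4 + \left(12 - 5\right)^{2} = -4 + 7^{2} = -4 + 49 = 45$)
$\left(4 + 6\right)^{2} \cdot 0 v{\left(-1 \right)} = \left(4 + 6\right)^{2} \cdot 0 \cdot 45 = 10^{2} \cdot 0 \cdot 45 = 100 \cdot 0 \cdot 45 = 0 \cdot 45 = 0$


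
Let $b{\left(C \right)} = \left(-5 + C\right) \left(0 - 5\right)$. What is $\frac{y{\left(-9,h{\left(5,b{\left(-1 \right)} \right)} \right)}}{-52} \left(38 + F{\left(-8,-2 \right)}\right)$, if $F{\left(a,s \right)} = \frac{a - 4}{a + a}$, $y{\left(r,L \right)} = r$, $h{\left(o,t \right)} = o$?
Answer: $\frac{1395}{208} \approx 6.7067$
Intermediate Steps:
$b{\left(C \right)} = 25 - 5 C$ ($b{\left(C \right)} = \left(-5 + C\right) \left(-5\right) = 25 - 5 C$)
$F{\left(a,s \right)} = \frac{-4 + a}{2 a}$
$\frac{y{\left(-9,h{\left(5,b{\left(-1 \right)} \right)} \right)}}{-52} \left(38 + F{\left(-8,-2 \right)}\right) = - \frac{9}{-52} \left(38 + \frac{-4 - 8}{2 \left(-8\right)}\right) = \left(-9\right) \left(- \frac{1}{52}\right) \left(38 + \frac{1}{2} \left(- \frac{1}{8}\right) \left(-12\right)\right) = \frac{9 \left(38 + \frac{3}{4}\right)}{52} = \frac{9}{52} \cdot \frac{155}{4} = \frac{1395}{208}$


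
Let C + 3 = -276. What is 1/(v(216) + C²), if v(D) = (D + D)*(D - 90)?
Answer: 1/132273 ≈ 7.5601e-6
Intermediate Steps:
C = -279 (C = -3 - 276 = -279)
v(D) = 2*D*(-90 + D) (v(D) = (2*D)*(-90 + D) = 2*D*(-90 + D))
1/(v(216) + C²) = 1/(2*216*(-90 + 216) + (-279)²) = 1/(2*216*126 + 77841) = 1/(54432 + 77841) = 1/132273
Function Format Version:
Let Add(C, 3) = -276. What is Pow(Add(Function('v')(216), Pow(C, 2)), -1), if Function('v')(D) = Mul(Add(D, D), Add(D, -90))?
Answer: Rational(1, 132273) ≈ 7.5601e-6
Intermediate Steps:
C = -279 (C = Add(-3, -276) = -279)
Function('v')(D) = Mul(2, D, Add(-90, D)) (Function('v')(D) = Mul(Mul(2, D), Add(-90, D)) = Mul(2, D, Add(-90, D)))
Pow(Add(Function('v')(216), Pow(C, 2)), -1) = Pow(Add(Mul(2, 216, Add(-90, 216)), Pow(-279, 2)), -1) = Pow(Add(Mul(2, 216, 126), 77841), -1) = Pow(Add(54432, 77841), -1) = Pow(132273, -1) = Rational(1, 132273)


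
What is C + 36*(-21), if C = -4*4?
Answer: -772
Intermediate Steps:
C = -16
C + 36*(-21) = -16 + 36*(-21) = -16 - 756 = -772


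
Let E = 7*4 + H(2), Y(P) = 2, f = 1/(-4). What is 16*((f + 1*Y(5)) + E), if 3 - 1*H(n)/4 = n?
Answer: 540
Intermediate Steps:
f = -¼ ≈ -0.25000
H(n) = 12 - 4*n
E = 32 (E = 7*4 + (12 - 4*2) = 28 + (12 - 8) = 28 + 4 = 32)
16*((f + 1*Y(5)) + E) = 16*((-¼ + 1*2) + 32) = 16*((-¼ + 2) + 32) = 16*(7/4 + 32) = 16*(135/4) = 540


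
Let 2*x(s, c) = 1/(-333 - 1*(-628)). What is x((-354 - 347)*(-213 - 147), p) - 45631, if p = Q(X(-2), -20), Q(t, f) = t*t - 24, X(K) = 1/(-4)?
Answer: -26922289/590 ≈ -45631.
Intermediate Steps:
X(K) = -1/4
Q(t, f) = -24 + t**2 (Q(t, f) = t**2 - 24 = -24 + t**2)
p = -383/16 (p = -24 + (-1/4)**2 = -24 + 1/16 = -383/16 ≈ -23.938)
x(s, c) = 1/590 (x(s, c) = 1/(2*(-333 - 1*(-628))) = 1/(2*(-333 + 628)) = (1/2)/295 = (1/2)*(1/295) = 1/590)
x((-354 - 347)*(-213 - 147), p) - 45631 = 1/590 - 45631 = -26922289/590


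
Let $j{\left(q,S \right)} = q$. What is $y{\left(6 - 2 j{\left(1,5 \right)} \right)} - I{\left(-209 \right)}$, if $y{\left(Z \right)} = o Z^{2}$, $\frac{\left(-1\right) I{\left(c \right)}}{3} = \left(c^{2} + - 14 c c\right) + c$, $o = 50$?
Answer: $-1703386$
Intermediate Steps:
$I{\left(c \right)} = - 3 c + 39 c^{2}$ ($I{\left(c \right)} = - 3 \left(\left(c^{2} + - 14 c c\right) + c\right) = - 3 \left(\left(c^{2} - 14 c^{2}\right) + c\right) = - 3 \left(- 13 c^{2} + c\right) = - 3 \left(c - 13 c^{2}\right) = - 3 c + 39 c^{2}$)
$y{\left(Z \right)} = 50 Z^{2}$
$y{\left(6 - 2 j{\left(1,5 \right)} \right)} - I{\left(-209 \right)} = 50 \left(6 - 2\right)^{2} - 3 \left(-209\right) \left(-1 + 13 \left(-209\right)\right) = 50 \left(6 - 2\right)^{2} - 3 \left(-209\right) \left(-1 - 2717\right) = 50 \cdot 4^{2} - 3 \left(-209\right) \left(-2718\right) = 50 \cdot 16 - 1704186 = 800 - 1704186 = -1703386$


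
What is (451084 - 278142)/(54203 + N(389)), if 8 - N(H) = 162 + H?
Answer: 86471/26830 ≈ 3.2229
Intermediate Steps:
N(H) = -154 - H (N(H) = 8 - (162 + H) = 8 + (-162 - H) = -154 - H)
(451084 - 278142)/(54203 + N(389)) = (451084 - 278142)/(54203 + (-154 - 1*389)) = 172942/(54203 + (-154 - 389)) = 172942/(54203 - 543) = 172942/53660 = 172942*(1/53660) = 86471/26830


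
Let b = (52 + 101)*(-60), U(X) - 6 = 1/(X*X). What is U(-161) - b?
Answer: 238110307/25921 ≈ 9186.0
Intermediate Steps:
U(X) = 6 + X⁻² (U(X) = 6 + 1/(X*X) = 6 + 1/(X²) = 6 + X⁻²)
b = -9180 (b = 153*(-60) = -9180)
U(-161) - b = (6 + (-161)⁻²) - 1*(-9180) = (6 + 1/25921) + 9180 = 155527/25921 + 9180 = 238110307/25921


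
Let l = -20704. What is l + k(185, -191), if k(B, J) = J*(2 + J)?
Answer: 15395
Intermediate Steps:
l + k(185, -191) = -20704 - 191*(2 - 191) = -20704 - 191*(-189) = -20704 + 36099 = 15395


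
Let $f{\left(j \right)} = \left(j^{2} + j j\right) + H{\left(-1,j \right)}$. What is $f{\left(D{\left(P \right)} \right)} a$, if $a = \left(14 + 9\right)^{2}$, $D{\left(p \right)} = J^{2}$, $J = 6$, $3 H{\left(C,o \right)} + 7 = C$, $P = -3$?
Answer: $\frac{4109272}{3} \approx 1.3698 \cdot 10^{6}$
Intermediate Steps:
$H{\left(C,o \right)} = - \frac{7}{3} + \frac{C}{3}$
$D{\left(p \right)} = 36$ ($D{\left(p \right)} = 6^{2} = 36$)
$f{\left(j \right)} = - \frac{8}{3} + 2 j^{2}$ ($f{\left(j \right)} = \left(j^{2} + j j\right) + \left(- \frac{7}{3} + \frac{1}{3} \left(-1\right)\right) = \left(j^{2} + j^{2}\right) - \frac{8}{3} = 2 j^{2} - \frac{8}{3} = - \frac{8}{3} + 2 j^{2}$)
$a = 529$ ($a = 23^{2} = 529$)
$f{\left(D{\left(P \right)} \right)} a = \left(- \frac{8}{3} + 2 \cdot 36^{2}\right) 529 = \left(- \frac{8}{3} + 2 \cdot 1296\right) 529 = \left(- \frac{8}{3} + 2592\right) 529 = \frac{7768}{3} \cdot 529 = \frac{4109272}{3}$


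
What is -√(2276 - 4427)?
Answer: -3*I*√239 ≈ -46.379*I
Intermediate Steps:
-√(2276 - 4427) = -√(-2151) = -3*I*√239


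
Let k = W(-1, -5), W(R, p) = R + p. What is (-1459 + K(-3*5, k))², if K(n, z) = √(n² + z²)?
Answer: 2128942 - 8754*√29 ≈ 2.0818e+6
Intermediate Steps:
k = -6 (k = -1 - 5 = -6)
(-1459 + K(-3*5, k))² = (-1459 + √((-3*5)² + (-6)²))² = (-1459 + √((-15)² + 36))² = (-1459 + √(225 + 36))² = (-1459 + √261)² = (-1459 + 3*√29)²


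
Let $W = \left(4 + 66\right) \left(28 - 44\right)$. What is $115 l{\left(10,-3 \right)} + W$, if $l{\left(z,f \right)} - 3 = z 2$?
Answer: $1525$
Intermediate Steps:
$l{\left(z,f \right)} = 3 + 2 z$ ($l{\left(z,f \right)} = 3 + z 2 = 3 + 2 z$)
$W = -1120$ ($W = 70 \left(-16\right) = -1120$)
$115 l{\left(10,-3 \right)} + W = 115 \left(3 + 2 \cdot 10\right) - 1120 = 115 \left(3 + 20\right) - 1120 = 115 \cdot 23 - 1120 = 2645 - 1120 = 1525$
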